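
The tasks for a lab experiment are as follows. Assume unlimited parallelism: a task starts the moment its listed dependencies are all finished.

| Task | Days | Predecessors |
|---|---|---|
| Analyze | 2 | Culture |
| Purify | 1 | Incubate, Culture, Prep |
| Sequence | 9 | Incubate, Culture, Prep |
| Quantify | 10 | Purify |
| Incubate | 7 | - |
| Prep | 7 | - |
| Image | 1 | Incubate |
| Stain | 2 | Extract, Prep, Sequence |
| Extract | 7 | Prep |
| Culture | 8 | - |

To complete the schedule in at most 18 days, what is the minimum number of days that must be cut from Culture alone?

1

Current finish: 19 days; target: 18.
Culture is on every critical path, so each day cut from Culture cuts the finish by one (this holds down to a finish of 18).
Need 19 − 18 = 1 day off Culture → Culture becomes 7 days, finish becomes 18.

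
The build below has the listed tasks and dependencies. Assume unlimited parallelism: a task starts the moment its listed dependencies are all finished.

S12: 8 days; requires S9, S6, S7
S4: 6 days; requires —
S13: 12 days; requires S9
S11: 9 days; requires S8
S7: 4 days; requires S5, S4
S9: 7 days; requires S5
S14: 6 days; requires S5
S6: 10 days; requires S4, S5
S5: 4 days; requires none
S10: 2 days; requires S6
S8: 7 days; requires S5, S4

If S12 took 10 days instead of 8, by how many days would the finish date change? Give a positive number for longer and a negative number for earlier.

The binding path is S4→S6→S12 = 6+10+8 = 24; finish at 24 days.
S12 is on the critical path; changing it to 10 makes that path 26 days.
The critical path is still S4→S6→S12; finish is now 26 days.
Change in finish: 26 − 24 = +2 days.

2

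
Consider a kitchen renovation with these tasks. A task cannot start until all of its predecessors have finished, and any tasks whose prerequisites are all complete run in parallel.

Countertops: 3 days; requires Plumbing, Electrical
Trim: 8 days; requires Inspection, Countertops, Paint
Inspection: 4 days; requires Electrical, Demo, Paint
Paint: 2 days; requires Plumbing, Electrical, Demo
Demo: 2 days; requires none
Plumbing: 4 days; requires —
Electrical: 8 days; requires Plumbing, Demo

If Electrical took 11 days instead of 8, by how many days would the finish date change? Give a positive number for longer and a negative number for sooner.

As given, the longest chain is Plumbing→Electrical→Paint→Inspection→Trim = 4+8+2+4+8 = 26, so the finish is 26 days.
Electrical lies on that path, so at 11 days the path becomes 29 days.
That remains the longest chain; total 29 days.
Change in finish: 29 − 26 = +3 days.

3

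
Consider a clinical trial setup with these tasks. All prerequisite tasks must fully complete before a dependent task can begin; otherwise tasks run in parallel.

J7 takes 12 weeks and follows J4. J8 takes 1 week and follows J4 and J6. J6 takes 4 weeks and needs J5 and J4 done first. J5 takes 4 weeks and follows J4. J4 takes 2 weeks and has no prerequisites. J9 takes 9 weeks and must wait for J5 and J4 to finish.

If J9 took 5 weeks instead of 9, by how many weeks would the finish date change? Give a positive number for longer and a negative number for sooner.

-1

As given, the longest chain is J4→J5→J9 = 2+4+9 = 15, so the finish is 15 weeks.
J9 lies on that path, so at 5 weeks the path becomes 11 weeks.
Now J4→J7 = 2+12 = 14 is longest, so the finish becomes 14 weeks.
Change in finish: 14 − 15 = -1 weeks.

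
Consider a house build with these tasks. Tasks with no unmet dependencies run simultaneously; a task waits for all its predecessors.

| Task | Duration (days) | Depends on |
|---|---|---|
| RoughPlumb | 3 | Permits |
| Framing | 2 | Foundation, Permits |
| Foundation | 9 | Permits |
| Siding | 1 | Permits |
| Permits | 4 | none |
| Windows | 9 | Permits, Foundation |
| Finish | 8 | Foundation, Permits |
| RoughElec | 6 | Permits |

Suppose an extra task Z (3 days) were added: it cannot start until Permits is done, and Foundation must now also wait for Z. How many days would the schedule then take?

25

Originally the schedule takes 22 days.
With Z inserted, Foundation now waits for max(Permits, Z).
New critical path: Permits→Z→Foundation→Windows = 4+3+9+9 = 25 ⇒ 25 days.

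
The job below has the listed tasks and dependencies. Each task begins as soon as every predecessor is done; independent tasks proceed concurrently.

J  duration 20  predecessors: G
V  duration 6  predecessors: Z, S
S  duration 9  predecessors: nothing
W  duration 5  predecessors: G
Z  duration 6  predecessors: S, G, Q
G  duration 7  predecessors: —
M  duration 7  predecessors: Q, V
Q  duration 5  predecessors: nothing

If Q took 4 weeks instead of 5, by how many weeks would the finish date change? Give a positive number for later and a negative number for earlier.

0

The binding path is S→Z→V→M = 9+6+6+7 = 28; finish at 28 weeks.
Q has 4 weeks of float (longest path through it is 24).
No other chain overtakes it, so the finish is 28 weeks.
Change in finish: 28 − 28 = +0 weeks.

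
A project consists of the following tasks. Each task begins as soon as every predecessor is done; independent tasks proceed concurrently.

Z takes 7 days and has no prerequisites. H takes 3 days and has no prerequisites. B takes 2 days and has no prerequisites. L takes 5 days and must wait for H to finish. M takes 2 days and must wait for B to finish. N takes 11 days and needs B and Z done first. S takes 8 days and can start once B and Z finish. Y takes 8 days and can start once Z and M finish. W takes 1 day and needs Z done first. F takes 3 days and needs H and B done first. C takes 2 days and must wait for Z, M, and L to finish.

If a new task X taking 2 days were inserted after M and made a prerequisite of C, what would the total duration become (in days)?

Originally the project takes 18 days.
With X inserted, C now waits for max(Z, M, L, X).
New critical path: Z→N = 7+11 = 18 ⇒ 18 days.

18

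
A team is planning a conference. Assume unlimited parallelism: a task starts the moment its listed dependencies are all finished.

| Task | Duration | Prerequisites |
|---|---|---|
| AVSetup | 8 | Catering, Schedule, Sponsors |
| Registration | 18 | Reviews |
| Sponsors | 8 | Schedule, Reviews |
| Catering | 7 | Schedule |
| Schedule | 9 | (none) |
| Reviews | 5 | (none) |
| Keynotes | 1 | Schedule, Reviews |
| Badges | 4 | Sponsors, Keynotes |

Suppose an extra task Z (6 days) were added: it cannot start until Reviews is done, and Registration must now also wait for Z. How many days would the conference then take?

Originally the conference takes 25 days.
With Z inserted, Registration now waits for max(Reviews, Z).
New critical path: Reviews→Z→Registration = 5+6+18 = 29 ⇒ 29 days.

29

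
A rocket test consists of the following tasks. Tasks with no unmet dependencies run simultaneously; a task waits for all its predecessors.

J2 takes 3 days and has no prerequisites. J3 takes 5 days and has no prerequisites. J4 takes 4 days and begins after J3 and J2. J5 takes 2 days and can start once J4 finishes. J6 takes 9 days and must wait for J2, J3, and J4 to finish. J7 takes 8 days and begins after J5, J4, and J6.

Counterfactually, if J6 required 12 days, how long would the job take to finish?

29

Baseline: J3→J4→J6→J7 = 5+4+9+8 = 26 → 26 days.
Since J6 is critical, the +3 change carries straight to that chain (now 29 days).
No other chain overtakes it, so the finish is 29 days.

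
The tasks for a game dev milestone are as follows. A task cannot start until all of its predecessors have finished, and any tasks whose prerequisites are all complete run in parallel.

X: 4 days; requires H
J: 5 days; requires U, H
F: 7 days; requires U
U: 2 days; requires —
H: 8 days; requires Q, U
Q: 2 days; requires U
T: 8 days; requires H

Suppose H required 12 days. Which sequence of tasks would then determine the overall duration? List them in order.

As given, the longest chain is U→Q→H→T = 2+2+8+8 = 20, so the finish is 20 days.
Since H is critical, the +4 change carries straight to that chain (now 24 days).
That remains the longest chain; total 24 days.

U, Q, H, T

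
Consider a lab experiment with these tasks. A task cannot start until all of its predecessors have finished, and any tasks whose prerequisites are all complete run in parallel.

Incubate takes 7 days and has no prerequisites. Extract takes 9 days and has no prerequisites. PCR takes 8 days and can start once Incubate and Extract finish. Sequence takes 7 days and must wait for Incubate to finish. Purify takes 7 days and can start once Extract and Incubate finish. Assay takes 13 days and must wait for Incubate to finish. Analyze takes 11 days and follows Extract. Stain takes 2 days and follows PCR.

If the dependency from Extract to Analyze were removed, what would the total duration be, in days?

Before: longest chain Incubate→Assay = 7+13 = 20, finish 20.
Without Extract→Analyze, Analyze's earliest start moves from 9 to 0.
New critical path: Incubate→Assay = 7+13 = 20 ⇒ 20 days.

20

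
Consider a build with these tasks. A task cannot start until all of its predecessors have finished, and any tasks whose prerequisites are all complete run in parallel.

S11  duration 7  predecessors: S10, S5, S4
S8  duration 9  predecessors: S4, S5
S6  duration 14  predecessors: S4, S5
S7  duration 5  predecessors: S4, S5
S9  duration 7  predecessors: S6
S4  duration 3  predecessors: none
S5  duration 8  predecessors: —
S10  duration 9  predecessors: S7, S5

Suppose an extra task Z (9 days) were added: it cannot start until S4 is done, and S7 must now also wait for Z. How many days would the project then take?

Originally the project takes 29 days.
With Z inserted, S7 now waits for max(S4, S5, Z).
New critical path: S4→Z→S7→S10→S11 = 3+9+5+9+7 = 33 ⇒ 33 days.

33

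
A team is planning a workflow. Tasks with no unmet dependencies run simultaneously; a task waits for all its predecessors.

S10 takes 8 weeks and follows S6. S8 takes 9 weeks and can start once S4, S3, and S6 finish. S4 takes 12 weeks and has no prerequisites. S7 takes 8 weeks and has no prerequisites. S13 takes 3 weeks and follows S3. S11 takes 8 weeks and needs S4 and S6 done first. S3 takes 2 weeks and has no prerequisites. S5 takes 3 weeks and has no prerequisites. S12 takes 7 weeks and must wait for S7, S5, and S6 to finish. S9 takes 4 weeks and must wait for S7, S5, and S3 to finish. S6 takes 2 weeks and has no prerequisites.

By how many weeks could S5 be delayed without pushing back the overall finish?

11

The longest chain is S4→S8 = 12+9 = 21; overall finish 21 weeks.
The longest chain containing S5 totals 10 weeks.
So S5 can slip 14 − 3 = 11 weeks.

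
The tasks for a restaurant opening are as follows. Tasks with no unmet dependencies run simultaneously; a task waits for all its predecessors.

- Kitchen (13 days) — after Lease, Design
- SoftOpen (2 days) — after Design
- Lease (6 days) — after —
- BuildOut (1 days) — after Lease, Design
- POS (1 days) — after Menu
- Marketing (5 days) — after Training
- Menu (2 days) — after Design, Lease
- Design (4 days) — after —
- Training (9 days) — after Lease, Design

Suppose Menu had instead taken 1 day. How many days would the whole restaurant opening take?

20

Baseline: Lease→Training→Marketing = 6+9+5 = 20 → 20 days.
Menu has 11 days of float (longest path through it is 9).
That remains the longest chain; total 20 days.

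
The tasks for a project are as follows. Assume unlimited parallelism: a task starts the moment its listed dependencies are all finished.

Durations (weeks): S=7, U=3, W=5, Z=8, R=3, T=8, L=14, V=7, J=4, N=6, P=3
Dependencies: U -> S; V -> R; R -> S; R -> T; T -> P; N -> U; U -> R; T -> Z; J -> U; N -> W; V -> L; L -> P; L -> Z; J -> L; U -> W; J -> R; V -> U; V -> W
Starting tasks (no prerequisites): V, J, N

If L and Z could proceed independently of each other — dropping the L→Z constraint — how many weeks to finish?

29

Before: longest chain V→U→R→T→Z = 7+3+3+8+8 = 29, finish 29.
Dropping L→Z doesn't change Z's earliest start (21); another predecessor still binds.
The longest chain is now V→U→R→T→Z = 7+3+3+8+8 = 29, so the project takes 29 weeks.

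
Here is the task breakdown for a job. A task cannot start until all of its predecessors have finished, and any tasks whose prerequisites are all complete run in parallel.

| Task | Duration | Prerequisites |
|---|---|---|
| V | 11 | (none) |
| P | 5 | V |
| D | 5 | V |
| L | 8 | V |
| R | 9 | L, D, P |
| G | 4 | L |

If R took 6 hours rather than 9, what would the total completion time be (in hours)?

Critical path before the change: V→L→R = 11+8+9 = 28 giving 28 hours.
Since R is critical, the -3 change carries straight to that chain (now 25 hours).
That remains the longest chain; total 25 hours.

25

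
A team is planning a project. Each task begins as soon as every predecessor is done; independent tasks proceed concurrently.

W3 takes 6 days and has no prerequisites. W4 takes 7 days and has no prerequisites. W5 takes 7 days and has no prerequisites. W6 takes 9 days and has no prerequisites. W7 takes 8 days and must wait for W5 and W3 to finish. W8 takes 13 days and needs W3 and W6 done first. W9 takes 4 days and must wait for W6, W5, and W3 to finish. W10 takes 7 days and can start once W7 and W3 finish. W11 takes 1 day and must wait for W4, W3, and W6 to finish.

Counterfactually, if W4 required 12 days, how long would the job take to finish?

Baseline: W5→W7→W10 = 7+8+7 = 22 → 22 days.
W4 is off the critical path — its longest chain is 8 days, giving 14 of slack.
That remains the longest chain; total 22 days.

22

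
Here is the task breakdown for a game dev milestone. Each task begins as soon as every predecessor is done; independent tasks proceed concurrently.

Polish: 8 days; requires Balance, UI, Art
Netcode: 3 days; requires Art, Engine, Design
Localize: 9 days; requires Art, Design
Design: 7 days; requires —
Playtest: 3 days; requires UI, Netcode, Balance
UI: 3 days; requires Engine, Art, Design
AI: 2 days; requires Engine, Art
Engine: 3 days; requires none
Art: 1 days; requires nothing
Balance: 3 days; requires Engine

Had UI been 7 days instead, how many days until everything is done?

As given, the longest chain is Design→UI→Polish = 7+3+8 = 18, so the finish is 18 days.
UI lies on that path, so at 7 days the path becomes 22 days.
The critical path is still Design→UI→Polish; finish is now 22 days.

22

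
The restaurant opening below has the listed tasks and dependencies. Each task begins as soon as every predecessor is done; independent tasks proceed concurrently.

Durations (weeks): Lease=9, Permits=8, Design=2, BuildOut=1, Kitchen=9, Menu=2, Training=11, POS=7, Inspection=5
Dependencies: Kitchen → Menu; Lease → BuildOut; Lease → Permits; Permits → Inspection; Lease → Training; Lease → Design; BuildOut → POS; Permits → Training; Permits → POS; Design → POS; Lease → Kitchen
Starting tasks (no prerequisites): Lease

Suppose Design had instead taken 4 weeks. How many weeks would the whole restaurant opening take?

28

Baseline: Lease→Permits→Training = 9+8+11 = 28 → 28 weeks.
The longest path through Design is only 18 weeks, so Design has float 10.
That remains the longest chain; total 28 weeks.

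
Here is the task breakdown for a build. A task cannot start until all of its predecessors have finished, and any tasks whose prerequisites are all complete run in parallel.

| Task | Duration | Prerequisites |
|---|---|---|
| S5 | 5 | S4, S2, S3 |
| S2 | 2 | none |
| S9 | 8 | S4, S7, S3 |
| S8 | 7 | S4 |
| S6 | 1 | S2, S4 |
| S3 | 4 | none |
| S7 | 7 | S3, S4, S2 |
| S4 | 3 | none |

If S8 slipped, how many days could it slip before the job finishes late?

S3→S7→S9 = 4+7+8 = 19 sets the makespan at 19 days.
The longest chain containing S8 totals 10 days.
Slack of S8 = 12 − 3 = 9 days.

9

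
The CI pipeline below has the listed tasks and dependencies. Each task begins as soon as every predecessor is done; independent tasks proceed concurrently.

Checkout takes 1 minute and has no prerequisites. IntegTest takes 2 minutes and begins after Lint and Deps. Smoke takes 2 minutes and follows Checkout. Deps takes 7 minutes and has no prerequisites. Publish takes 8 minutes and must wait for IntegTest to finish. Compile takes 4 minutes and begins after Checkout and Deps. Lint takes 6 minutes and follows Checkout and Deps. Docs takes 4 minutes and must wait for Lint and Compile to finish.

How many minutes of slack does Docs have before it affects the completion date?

Critical path: Deps→Lint→IntegTest→Publish = 7+6+2+8 = 23, so the finish is 23 minutes.
Docs finishes as early as 17 and must finish by 23.
Float = 23 − 17 = 6.

6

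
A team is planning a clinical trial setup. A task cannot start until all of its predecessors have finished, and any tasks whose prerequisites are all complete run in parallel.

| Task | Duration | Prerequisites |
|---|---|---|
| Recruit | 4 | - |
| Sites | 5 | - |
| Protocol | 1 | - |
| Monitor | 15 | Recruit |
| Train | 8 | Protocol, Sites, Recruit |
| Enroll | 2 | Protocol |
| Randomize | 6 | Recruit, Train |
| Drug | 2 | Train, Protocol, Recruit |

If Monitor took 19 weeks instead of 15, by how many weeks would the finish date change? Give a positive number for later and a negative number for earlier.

Critical path before the change: Recruit→Monitor = 4+15 = 19 giving 19 weeks.
Since Monitor is critical, the +4 change carries straight to that chain (now 23 weeks).
That remains the longest chain; total 23 weeks.
Change in finish: 23 − 19 = +4 weeks.

4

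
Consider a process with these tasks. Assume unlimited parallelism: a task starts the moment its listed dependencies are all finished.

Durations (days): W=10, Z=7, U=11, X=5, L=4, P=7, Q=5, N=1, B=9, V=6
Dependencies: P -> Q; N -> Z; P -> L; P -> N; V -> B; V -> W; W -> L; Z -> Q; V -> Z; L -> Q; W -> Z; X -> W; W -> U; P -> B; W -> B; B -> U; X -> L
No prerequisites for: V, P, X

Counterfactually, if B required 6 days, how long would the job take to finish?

33

Actual critical path: V→W→B→U = 6+10+9+11 = 36 ⇒ 36 days.
Since B is critical, the -3 change carries straight to that chain (now 33 days).
No other chain overtakes it, so the finish is 33 days.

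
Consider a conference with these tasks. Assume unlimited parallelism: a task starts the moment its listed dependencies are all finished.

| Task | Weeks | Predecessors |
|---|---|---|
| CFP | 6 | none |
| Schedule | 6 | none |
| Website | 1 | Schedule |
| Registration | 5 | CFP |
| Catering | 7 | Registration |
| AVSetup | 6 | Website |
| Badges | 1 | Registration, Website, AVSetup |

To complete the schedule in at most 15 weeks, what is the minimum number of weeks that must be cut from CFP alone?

Current finish: 18 weeks; target: 15.
CFP is on every critical path, so each week cut from CFP cuts the finish by one (this holds down to a finish of 14).
Need 18 − 15 = 3 weeks off CFP → CFP becomes 3 weeks, finish becomes 15.

3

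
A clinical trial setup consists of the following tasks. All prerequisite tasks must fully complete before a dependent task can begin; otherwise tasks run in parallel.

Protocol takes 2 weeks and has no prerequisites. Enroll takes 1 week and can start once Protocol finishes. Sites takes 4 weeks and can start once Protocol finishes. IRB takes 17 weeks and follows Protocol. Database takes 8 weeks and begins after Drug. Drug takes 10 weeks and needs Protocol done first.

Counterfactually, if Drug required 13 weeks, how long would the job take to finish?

23

Critical path before the change: Protocol→Drug→Database = 2+10+8 = 20 giving 20 weeks.
Drug lies on that path, so at 13 weeks the path becomes 23 weeks.
The critical path is still Protocol→Drug→Database; finish is now 23 weeks.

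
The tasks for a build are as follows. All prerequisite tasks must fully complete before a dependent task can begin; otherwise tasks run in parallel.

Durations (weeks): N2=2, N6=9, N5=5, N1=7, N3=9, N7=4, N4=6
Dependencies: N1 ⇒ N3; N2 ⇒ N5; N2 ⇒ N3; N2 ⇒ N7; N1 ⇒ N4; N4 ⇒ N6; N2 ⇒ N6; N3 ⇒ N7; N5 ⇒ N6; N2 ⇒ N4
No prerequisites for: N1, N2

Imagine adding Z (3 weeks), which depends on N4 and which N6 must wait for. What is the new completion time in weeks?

Originally the build takes 22 weeks.
With Z inserted, N6 now waits for max(N5, N4, N2, Z).
New critical path: N1→N4→Z→N6 = 7+6+3+9 = 25 ⇒ 25 weeks.

25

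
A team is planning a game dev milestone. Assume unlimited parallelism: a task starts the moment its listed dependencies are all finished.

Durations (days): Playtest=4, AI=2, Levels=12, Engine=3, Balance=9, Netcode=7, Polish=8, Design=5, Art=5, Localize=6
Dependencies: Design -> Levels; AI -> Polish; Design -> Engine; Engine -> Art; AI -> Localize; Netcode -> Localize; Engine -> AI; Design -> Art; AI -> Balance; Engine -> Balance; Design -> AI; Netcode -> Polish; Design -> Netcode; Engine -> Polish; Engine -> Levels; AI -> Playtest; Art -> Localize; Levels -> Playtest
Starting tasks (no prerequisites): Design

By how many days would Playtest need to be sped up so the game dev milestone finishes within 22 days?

Current finish: 24 days; target: 22.
Playtest is on every critical path, so each day cut from Playtest cuts the finish by one (this holds down to a finish of 21).
Need 24 − 22 = 2 days off Playtest → Playtest becomes 2 days, finish becomes 22.

2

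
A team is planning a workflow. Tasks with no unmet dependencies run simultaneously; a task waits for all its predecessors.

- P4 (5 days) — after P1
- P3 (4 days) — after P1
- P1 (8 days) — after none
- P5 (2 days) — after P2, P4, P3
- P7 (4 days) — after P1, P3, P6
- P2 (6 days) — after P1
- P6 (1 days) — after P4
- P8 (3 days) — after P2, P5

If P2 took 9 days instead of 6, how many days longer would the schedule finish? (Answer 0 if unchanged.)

The binding path is P1→P2→P5→P8 = 8+6+2+3 = 19; finish at 19 days.
P2 lies on that path, so at 9 days the path becomes 22 days.
The critical path is still P1→P2→P5→P8; finish is now 22 days.
Change in finish: 22 − 19 = +3 days.

3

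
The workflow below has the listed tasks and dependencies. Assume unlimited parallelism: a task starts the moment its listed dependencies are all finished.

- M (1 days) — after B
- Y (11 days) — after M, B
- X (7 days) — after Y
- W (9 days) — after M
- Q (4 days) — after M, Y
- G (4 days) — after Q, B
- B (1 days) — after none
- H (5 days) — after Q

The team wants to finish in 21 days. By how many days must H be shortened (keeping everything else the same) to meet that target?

Current finish: 22 days; target: 21.
H is on every critical path, so each day cut from H cuts the finish by one (this holds down to a finish of 21).
Need 22 − 21 = 1 day off H → H becomes 4 days, finish becomes 21.

1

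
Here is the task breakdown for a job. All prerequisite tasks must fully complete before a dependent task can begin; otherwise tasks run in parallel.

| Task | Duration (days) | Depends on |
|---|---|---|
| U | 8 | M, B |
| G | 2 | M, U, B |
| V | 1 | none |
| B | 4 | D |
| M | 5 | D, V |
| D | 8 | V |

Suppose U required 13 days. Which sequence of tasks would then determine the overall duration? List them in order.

Actual critical path: V→D→M→U→G = 1+8+5+8+2 = 24 ⇒ 24 days.
U is on the critical path; changing it to 13 makes that path 29 days.
No other chain overtakes it, so the finish is 29 days.

V, D, M, U, G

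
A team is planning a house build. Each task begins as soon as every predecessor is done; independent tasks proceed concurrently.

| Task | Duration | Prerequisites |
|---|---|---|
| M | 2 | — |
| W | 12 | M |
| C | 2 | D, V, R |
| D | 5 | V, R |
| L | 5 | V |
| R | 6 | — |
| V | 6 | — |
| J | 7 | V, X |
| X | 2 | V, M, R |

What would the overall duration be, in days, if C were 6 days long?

17

Actual critical path: V→X→J = 6+2+7 = 15 ⇒ 15 days.
The longest path through C is only 13 days, so C has float 2.
The binding chain switches to V→D→C = 6+5+6 = 17; finish 17 days.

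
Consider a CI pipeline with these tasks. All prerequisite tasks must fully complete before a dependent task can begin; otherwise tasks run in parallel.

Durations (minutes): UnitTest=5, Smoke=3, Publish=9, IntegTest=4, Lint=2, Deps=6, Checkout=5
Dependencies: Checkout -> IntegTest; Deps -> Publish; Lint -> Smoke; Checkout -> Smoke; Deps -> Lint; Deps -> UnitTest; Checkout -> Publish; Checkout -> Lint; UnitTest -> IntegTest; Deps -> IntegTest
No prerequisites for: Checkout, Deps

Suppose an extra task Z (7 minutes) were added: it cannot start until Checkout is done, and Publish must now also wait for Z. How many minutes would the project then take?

Originally the project takes 15 minutes.
With Z inserted, Publish now waits for max(Deps, Checkout, Z).
New critical path: Checkout→Z→Publish = 5+7+9 = 21 ⇒ 21 minutes.

21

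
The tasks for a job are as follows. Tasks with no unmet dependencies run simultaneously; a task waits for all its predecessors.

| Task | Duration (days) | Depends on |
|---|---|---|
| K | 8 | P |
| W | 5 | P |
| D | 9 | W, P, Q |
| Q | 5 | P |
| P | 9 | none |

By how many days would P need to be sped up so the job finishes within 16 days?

Current finish: 23 days; target: 16.
P is on every critical path, so each day cut from P cuts the finish by one (this holds down to a finish of 15).
Need 23 − 16 = 7 days off P → P becomes 2 days, finish becomes 16.

7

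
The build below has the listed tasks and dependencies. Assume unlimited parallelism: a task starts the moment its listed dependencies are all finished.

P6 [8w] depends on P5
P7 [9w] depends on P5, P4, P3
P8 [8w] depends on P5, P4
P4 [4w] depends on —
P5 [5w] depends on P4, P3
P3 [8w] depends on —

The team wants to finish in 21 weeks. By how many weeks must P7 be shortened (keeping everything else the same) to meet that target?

Current finish: 22 weeks; target: 21.
P7 is on every critical path, so each week cut from P7 cuts the finish by one (this holds down to a finish of 21).
Need 22 − 21 = 1 week off P7 → P7 becomes 8 weeks, finish becomes 21.

1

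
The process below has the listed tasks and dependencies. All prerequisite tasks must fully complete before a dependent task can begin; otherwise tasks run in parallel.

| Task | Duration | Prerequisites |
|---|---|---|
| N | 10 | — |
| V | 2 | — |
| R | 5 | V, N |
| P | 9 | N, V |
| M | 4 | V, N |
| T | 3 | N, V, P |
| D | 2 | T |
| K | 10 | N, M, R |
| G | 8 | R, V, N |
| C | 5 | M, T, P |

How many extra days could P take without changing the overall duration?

The longest chain is N→P→T→C = 10+9+3+5 = 27; overall finish 27 days.
P finishes as early as 19 and must finish by 19.
Slack of P = 10 − 10 = 0 days.

0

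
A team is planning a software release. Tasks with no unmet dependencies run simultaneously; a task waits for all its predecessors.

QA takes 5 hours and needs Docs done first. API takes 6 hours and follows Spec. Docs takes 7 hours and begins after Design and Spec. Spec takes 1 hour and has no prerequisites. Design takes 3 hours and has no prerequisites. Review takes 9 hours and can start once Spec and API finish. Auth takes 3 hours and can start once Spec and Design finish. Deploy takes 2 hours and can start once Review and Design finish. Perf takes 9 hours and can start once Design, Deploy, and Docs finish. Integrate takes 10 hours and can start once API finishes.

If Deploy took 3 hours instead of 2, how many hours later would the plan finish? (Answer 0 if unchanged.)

As given, the longest chain is Spec→API→Review→Deploy→Perf = 1+6+9+2+9 = 27, so the finish is 27 hours.
Deploy lies on that path, so at 3 hours the path becomes 28 hours.
The critical path is still Spec→API→Review→Deploy→Perf; finish is now 28 hours.
Change in finish: 28 − 27 = +1 hours.

1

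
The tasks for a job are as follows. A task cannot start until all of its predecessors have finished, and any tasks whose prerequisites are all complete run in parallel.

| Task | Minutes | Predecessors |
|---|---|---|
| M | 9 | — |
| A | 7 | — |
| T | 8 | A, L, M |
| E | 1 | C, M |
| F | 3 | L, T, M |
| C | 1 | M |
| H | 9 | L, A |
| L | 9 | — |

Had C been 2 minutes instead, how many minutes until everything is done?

20

The binding path is M→T→F = 9+8+3 = 20; finish at 20 minutes.
The longest path through C is only 11 minutes, so C has float 9.
That remains the longest chain; total 20 minutes.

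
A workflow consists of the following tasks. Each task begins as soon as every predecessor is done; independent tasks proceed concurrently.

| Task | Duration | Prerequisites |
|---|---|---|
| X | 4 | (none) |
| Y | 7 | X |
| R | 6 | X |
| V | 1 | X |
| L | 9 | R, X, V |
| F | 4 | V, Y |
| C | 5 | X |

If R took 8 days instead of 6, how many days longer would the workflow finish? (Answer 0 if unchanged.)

As given, the longest chain is X→R→L = 4+6+9 = 19, so the finish is 19 days.
R is on the critical path; changing it to 8 makes that path 21 days.
That remains the longest chain; total 21 days.
Change in finish: 21 − 19 = +2 days.

2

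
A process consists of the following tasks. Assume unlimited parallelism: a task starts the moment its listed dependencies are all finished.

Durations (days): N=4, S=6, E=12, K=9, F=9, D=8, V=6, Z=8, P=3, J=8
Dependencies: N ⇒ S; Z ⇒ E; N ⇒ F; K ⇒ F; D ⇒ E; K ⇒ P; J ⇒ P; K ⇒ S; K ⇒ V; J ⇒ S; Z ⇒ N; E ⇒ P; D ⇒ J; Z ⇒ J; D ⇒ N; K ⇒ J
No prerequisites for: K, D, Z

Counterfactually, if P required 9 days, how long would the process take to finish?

29

Baseline: D→E→P = 8+12+3 = 23 → 23 days.
P is on the critical path; changing it to 9 makes that path 29 days.
That remains the longest chain; total 29 days.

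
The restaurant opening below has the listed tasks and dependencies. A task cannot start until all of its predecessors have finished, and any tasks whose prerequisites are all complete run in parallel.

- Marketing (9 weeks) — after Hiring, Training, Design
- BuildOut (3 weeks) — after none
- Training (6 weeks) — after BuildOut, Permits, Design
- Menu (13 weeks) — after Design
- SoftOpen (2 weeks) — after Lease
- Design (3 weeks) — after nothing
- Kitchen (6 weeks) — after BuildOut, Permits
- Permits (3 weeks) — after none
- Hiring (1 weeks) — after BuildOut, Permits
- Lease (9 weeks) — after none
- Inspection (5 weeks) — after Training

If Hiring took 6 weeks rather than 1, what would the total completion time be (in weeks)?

As given, the longest chain is Permits→Training→Marketing = 3+6+9 = 18, so the finish is 18 weeks.
Hiring is off the critical path — its longest chain is 13 weeks, giving 5 of slack.
The binding chain switches to Permits→Hiring→Marketing = 3+6+9 = 18; finish 18 weeks.

18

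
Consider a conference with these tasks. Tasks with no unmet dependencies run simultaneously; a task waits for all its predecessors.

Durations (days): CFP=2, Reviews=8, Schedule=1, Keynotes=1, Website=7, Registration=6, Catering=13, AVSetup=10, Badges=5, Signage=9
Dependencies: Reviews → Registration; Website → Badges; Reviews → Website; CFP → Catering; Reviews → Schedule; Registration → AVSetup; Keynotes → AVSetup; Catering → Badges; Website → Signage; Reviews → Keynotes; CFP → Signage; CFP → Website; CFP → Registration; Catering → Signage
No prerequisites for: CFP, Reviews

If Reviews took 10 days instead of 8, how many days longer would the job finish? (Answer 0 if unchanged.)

2

Critical path before the change: Reviews→Website→Signage = 8+7+9 = 24 giving 24 days.
Reviews is on the critical path; changing it to 10 makes that path 26 days.
No other chain overtakes it, so the finish is 26 days.
Change in finish: 26 − 24 = +2 days.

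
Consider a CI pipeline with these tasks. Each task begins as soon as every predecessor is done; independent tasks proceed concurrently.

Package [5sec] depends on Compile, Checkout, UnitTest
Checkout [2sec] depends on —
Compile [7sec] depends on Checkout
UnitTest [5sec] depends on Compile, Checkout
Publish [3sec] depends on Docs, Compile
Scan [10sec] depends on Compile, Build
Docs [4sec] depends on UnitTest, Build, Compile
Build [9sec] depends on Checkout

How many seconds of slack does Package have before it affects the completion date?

2

Critical path: Checkout→Compile→UnitTest→Docs→Publish = 2+7+5+4+3 = 21, so the finish is 21 seconds.
The longest chain containing Package totals 19 seconds.
Float = 21 − 19 = 2.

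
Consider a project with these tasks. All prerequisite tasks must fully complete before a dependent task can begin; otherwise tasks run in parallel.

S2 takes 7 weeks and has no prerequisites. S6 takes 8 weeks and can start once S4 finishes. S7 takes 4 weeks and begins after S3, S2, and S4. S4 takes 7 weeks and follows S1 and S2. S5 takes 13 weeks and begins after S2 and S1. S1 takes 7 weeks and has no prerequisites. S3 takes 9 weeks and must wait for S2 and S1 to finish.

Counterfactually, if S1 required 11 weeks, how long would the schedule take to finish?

26

Critical path before the change: S1→S4→S6 = 7+7+8 = 22 giving 22 weeks.
S1 is on the critical path; changing it to 11 makes that path 26 weeks.
The critical path is still S1→S4→S6; finish is now 26 weeks.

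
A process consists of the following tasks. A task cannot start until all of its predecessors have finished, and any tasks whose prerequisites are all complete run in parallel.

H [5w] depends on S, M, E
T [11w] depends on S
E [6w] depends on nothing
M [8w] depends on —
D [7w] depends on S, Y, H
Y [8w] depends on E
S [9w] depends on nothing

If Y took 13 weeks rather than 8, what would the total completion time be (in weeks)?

Actual critical path: E→Y→D = 6+8+7 = 21 ⇒ 21 weeks.
Since Y is critical, the +5 change carries straight to that chain (now 26 weeks).
No other chain overtakes it, so the finish is 26 weeks.

26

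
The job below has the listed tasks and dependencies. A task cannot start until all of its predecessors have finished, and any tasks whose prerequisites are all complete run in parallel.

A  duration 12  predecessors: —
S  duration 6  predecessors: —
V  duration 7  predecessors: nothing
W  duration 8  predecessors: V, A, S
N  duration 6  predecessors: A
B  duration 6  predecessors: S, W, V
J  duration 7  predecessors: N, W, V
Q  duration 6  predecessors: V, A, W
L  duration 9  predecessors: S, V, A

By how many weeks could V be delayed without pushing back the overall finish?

The longest chain is A→W→J = 12+8+7 = 27; overall finish 27 weeks.
V finishes as early as 7 and must finish by 12.
So V can slip 12 − 7 = 5 weeks.

5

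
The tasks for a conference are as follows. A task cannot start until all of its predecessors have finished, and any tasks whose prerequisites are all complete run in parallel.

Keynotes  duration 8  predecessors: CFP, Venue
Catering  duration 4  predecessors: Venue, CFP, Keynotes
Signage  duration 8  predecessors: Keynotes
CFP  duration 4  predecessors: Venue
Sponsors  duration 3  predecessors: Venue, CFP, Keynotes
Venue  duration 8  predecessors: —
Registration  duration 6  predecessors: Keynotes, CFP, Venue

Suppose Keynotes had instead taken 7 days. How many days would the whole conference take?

27

Critical path before the change: Venue→CFP→Keynotes→Signage = 8+4+8+8 = 28 giving 28 days.
Keynotes lies on that path, so at 7 days the path becomes 27 days.
The critical path is still Venue→CFP→Keynotes→Signage; finish is now 27 days.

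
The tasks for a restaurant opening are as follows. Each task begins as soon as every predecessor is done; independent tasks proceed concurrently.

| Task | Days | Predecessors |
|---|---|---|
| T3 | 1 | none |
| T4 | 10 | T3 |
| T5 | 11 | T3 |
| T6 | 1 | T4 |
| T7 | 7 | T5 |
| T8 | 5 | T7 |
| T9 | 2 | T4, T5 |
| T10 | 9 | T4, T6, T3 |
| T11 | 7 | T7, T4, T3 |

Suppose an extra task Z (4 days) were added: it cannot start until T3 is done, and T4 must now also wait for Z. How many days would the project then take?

26

Originally the project takes 26 days.
With Z inserted, T4 now waits for max(T3, Z).
New critical path: T3→T5→T7→T11 = 1+11+7+7 = 26 ⇒ 26 days.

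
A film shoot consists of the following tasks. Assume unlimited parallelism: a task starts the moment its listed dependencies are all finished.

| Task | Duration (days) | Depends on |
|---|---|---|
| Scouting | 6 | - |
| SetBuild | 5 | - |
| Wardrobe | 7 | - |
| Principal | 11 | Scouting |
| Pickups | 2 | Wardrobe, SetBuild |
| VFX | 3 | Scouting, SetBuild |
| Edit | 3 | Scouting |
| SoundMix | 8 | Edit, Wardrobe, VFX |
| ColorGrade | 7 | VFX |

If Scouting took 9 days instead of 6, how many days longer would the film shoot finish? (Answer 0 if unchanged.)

The binding path is Scouting→Principal = 6+11 = 17; finish at 17 days.
Scouting is on the critical path; changing it to 9 makes that path 20 days.
That remains the longest chain; total 20 days.
Change in finish: 20 − 17 = +3 days.

3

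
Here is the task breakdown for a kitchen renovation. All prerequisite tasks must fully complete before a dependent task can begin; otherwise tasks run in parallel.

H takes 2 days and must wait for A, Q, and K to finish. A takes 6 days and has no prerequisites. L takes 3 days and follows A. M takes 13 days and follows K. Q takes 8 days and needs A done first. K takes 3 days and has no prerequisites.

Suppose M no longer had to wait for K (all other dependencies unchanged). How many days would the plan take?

16

With the dependency in place, K→M = 3+13 = 16 sets the finish at 16 days.
Without K→M, M's earliest start moves from 3 to 0.
New critical path: A→Q→H = 6+8+2 = 16 ⇒ 16 days.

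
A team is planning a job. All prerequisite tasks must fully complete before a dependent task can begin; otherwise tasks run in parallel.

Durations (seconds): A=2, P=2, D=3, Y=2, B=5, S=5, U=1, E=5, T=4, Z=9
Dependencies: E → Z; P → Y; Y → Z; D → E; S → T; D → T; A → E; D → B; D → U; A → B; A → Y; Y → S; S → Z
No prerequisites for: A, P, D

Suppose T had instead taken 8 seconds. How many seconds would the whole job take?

The binding path is A→Y→S→Z = 2+2+5+9 = 18; finish at 18 seconds.
T is off the critical path — its longest chain is 13 seconds, giving 5 of slack.
No other chain overtakes it, so the finish is 18 seconds.

18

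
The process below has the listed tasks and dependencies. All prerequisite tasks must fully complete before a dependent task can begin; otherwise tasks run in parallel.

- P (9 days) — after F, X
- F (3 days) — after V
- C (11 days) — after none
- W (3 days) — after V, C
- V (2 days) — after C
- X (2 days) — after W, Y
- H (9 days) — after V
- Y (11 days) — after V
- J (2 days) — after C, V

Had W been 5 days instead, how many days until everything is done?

Baseline: C→V→Y→X→P = 11+2+11+2+9 = 35 → 35 days.
W is off the critical path — its longest chain is 27 days, giving 8 of slack.
The critical path is still C→V→Y→X→P; finish is now 35 days.

35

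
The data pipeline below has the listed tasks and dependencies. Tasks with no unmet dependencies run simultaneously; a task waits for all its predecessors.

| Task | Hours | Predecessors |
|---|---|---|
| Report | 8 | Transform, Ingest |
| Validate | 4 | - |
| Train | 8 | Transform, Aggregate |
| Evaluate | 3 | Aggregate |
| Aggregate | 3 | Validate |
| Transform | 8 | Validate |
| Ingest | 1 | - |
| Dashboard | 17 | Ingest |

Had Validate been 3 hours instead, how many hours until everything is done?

19

Actual critical path: Validate→Transform→Train = 4+8+8 = 20 ⇒ 20 hours.
Validate lies on that path, so at 3 hours the path becomes 19 hours.
No other chain overtakes it, so the finish is 19 hours.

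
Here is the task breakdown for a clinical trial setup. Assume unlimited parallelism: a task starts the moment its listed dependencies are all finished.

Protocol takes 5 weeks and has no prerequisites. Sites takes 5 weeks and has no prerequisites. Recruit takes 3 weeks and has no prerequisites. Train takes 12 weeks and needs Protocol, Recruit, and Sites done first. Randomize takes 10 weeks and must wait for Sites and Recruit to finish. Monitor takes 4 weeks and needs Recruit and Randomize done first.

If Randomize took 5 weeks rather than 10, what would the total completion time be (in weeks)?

Critical path before the change: Sites→Randomize→Monitor = 5+10+4 = 19 giving 19 weeks.
Randomize is on the critical path; changing it to 5 makes that path 14 weeks.
Now Protocol→Train = 5+12 = 17 is longest, so the finish becomes 17 weeks.

17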